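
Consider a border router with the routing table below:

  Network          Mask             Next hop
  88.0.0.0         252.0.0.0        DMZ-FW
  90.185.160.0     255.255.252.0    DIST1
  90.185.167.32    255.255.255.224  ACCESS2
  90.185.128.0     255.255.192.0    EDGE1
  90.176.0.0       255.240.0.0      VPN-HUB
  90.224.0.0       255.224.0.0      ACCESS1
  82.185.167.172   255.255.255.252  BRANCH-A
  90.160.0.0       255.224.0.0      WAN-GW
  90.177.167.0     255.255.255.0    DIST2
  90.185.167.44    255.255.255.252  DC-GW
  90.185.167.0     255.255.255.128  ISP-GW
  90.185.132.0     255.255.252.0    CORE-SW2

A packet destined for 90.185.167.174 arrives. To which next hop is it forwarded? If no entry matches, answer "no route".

Routes whose prefix contains 90.185.167.174:
  88.0.0.0/6 (88.0.0.0 - 91.255.255.255) -> DMZ-FW
  90.160.0.0/11 (90.160.0.0 - 90.191.255.255) -> WAN-GW
  90.176.0.0/12 (90.176.0.0 - 90.191.255.255) -> VPN-HUB
  90.185.128.0/18 (90.185.128.0 - 90.185.191.255) -> EDGE1
More-specific entries that do NOT match:
  82.185.167.172/30 (82.185.167.172 - 82.185.167.175) does not contain 90.185.167.174
  90.185.167.44/30 (90.185.167.44 - 90.185.167.47) does not contain 90.185.167.174
  90.185.167.32/27 (90.185.167.32 - 90.185.167.63) does not contain 90.185.167.174
  90.185.167.0/25 (90.185.167.0 - 90.185.167.127) does not contain 90.185.167.174
  90.177.167.0/24 (90.177.167.0 - 90.177.167.255) does not contain 90.185.167.174
  90.185.160.0/22 (90.185.160.0 - 90.185.163.255) does not contain 90.185.167.174
  90.185.132.0/22 (90.185.132.0 - 90.185.135.255) does not contain 90.185.167.174
Longest matching prefix is /18 -> next hop EDGE1.

EDGE1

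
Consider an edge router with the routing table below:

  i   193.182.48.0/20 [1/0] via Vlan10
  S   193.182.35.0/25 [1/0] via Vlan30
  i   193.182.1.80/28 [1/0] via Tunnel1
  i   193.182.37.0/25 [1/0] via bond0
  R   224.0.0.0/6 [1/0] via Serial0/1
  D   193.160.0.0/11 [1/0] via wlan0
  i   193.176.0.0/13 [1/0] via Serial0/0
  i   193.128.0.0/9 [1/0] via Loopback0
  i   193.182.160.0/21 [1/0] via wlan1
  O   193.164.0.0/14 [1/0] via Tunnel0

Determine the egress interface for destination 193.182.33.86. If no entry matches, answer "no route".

Routes whose prefix contains 193.182.33.86:
  193.128.0.0/9 (193.128.0.0 - 193.255.255.255) -> Loopback0
  193.160.0.0/11 (193.160.0.0 - 193.191.255.255) -> wlan0
  193.176.0.0/13 (193.176.0.0 - 193.183.255.255) -> Serial0/0
More-specific entries that do NOT match:
  193.182.1.80/28 (193.182.1.80 - 193.182.1.95) does not contain 193.182.33.86
  193.182.35.0/25 (193.182.35.0 - 193.182.35.127) does not contain 193.182.33.86
  193.182.37.0/25 (193.182.37.0 - 193.182.37.127) does not contain 193.182.33.86
  193.182.160.0/21 (193.182.160.0 - 193.182.167.255) does not contain 193.182.33.86
  193.182.48.0/20 (193.182.48.0 - 193.182.63.255) does not contain 193.182.33.86
  193.164.0.0/14 (193.164.0.0 - 193.167.255.255) does not contain 193.182.33.86
Longest matching prefix is /13 -> interface Serial0/0.

Serial0/0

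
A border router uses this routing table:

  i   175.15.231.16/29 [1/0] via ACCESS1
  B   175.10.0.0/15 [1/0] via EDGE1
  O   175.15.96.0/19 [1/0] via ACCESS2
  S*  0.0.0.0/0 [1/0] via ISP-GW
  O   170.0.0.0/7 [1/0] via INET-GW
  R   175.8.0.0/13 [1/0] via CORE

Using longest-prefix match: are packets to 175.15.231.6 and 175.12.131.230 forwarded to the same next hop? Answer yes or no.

yes

175.15.231.6: longest match 175.8.0.0/13 -> CORE
175.12.131.230: longest match 175.8.0.0/13 -> CORE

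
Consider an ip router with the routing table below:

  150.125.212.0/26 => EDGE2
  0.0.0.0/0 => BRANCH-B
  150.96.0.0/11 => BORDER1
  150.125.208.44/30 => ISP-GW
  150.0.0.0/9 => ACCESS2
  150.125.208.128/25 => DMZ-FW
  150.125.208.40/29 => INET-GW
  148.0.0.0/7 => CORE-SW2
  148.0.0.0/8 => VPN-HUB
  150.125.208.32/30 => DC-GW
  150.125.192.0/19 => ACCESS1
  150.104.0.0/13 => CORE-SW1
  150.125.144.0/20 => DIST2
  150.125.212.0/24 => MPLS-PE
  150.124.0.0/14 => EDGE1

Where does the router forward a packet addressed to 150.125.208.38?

Routes whose prefix contains 150.125.208.38:
  0.0.0.0/0 (default, matches everything) -> BRANCH-B
  150.0.0.0/9 (150.0.0.0 - 150.127.255.255) -> ACCESS2
  150.96.0.0/11 (150.96.0.0 - 150.127.255.255) -> BORDER1
  150.124.0.0/14 (150.124.0.0 - 150.127.255.255) -> EDGE1
  150.125.192.0/19 (150.125.192.0 - 150.125.223.255) -> ACCESS1
More-specific entries that do NOT match:
  150.125.208.44/30 (150.125.208.44 - 150.125.208.47) does not contain 150.125.208.38
  150.125.208.32/30 (150.125.208.32 - 150.125.208.35) does not contain 150.125.208.38
  150.125.208.40/29 (150.125.208.40 - 150.125.208.47) does not contain 150.125.208.38
  150.125.212.0/26 (150.125.212.0 - 150.125.212.63) does not contain 150.125.208.38
  150.125.208.128/25 (150.125.208.128 - 150.125.208.255) does not contain 150.125.208.38
  150.125.212.0/24 (150.125.212.0 - 150.125.212.255) does not contain 150.125.208.38
  150.125.144.0/20 (150.125.144.0 - 150.125.159.255) does not contain 150.125.208.38
Longest matching prefix is /19 -> next hop ACCESS1.

ACCESS1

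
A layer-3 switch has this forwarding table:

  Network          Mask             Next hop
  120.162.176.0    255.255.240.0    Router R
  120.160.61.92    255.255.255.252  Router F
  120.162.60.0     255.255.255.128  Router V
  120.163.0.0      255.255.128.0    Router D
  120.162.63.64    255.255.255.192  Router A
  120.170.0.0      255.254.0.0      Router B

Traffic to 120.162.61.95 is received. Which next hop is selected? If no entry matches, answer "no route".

No entry's prefix contains 120.162.61.95; there is no default route.

no route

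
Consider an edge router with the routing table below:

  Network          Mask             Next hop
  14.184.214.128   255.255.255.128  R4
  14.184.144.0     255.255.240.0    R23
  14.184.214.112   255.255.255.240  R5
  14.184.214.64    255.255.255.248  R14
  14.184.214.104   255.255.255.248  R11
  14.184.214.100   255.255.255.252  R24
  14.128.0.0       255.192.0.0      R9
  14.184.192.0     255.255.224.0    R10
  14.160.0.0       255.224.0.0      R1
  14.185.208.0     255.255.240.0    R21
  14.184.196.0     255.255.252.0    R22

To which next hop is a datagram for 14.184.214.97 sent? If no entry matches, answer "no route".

Routes whose prefix contains 14.184.214.97:
  14.128.0.0/10 (14.128.0.0 - 14.191.255.255) -> R9
  14.160.0.0/11 (14.160.0.0 - 14.191.255.255) -> R1
  14.184.192.0/19 (14.184.192.0 - 14.184.223.255) -> R10
More-specific entries that do NOT match:
  14.184.214.100/30 (14.184.214.100 - 14.184.214.103) does not contain 14.184.214.97
  14.184.214.64/29 (14.184.214.64 - 14.184.214.71) does not contain 14.184.214.97
  14.184.214.104/29 (14.184.214.104 - 14.184.214.111) does not contain 14.184.214.97
  14.184.214.112/28 (14.184.214.112 - 14.184.214.127) does not contain 14.184.214.97
  14.184.214.128/25 (14.184.214.128 - 14.184.214.255) does not contain 14.184.214.97
  14.184.196.0/22 (14.184.196.0 - 14.184.199.255) does not contain 14.184.214.97
  14.184.144.0/20 (14.184.144.0 - 14.184.159.255) does not contain 14.184.214.97
  14.185.208.0/20 (14.185.208.0 - 14.185.223.255) does not contain 14.184.214.97
Longest matching prefix is /19 -> next hop R10.

R10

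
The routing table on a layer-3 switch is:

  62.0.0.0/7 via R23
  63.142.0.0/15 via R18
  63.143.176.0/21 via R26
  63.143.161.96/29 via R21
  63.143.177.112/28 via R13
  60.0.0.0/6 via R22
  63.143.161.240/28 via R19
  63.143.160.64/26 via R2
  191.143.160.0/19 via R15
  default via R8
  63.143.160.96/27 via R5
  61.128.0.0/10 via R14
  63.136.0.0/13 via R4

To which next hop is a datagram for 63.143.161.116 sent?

Routes whose prefix contains 63.143.161.116:
  0.0.0.0/0 (default, matches everything) -> R8
  60.0.0.0/6 (60.0.0.0 - 63.255.255.255) -> R22
  62.0.0.0/7 (62.0.0.0 - 63.255.255.255) -> R23
  63.136.0.0/13 (63.136.0.0 - 63.143.255.255) -> R4
  63.142.0.0/15 (63.142.0.0 - 63.143.255.255) -> R18
More-specific entries that do NOT match:
  63.143.161.96/29 (63.143.161.96 - 63.143.161.103) does not contain 63.143.161.116
  63.143.177.112/28 (63.143.177.112 - 63.143.177.127) does not contain 63.143.161.116
  63.143.161.240/28 (63.143.161.240 - 63.143.161.255) does not contain 63.143.161.116
  63.143.160.96/27 (63.143.160.96 - 63.143.160.127) does not contain 63.143.161.116
  63.143.160.64/26 (63.143.160.64 - 63.143.160.127) does not contain 63.143.161.116
  63.143.176.0/21 (63.143.176.0 - 63.143.183.255) does not contain 63.143.161.116
  191.143.160.0/19 (191.143.160.0 - 191.143.191.255) does not contain 63.143.161.116
Longest matching prefix is /15 -> next hop R18.

R18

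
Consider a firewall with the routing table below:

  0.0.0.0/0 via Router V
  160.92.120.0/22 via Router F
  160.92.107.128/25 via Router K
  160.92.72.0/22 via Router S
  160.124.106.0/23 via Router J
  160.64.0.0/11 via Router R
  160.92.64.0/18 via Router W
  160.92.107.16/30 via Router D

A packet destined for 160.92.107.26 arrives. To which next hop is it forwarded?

Routes whose prefix contains 160.92.107.26:
  0.0.0.0/0 (default, matches everything) -> Router V
  160.64.0.0/11 (160.64.0.0 - 160.95.255.255) -> Router R
  160.92.64.0/18 (160.92.64.0 - 160.92.127.255) -> Router W
More-specific entries that do NOT match:
  160.92.107.16/30 (160.92.107.16 - 160.92.107.19) does not contain 160.92.107.26
  160.92.107.128/25 (160.92.107.128 - 160.92.107.255) does not contain 160.92.107.26
  160.124.106.0/23 (160.124.106.0 - 160.124.107.255) does not contain 160.92.107.26
  160.92.120.0/22 (160.92.120.0 - 160.92.123.255) does not contain 160.92.107.26
  160.92.72.0/22 (160.92.72.0 - 160.92.75.255) does not contain 160.92.107.26
Longest matching prefix is /18 -> next hop Router W.

Router W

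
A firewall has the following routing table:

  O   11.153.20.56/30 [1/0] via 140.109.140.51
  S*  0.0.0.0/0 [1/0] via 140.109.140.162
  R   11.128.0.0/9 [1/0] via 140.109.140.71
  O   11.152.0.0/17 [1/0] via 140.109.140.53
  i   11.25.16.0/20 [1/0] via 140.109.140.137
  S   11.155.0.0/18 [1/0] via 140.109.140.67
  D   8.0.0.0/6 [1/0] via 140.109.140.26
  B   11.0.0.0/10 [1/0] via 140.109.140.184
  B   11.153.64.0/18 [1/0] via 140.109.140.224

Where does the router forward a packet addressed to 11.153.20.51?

Routes whose prefix contains 11.153.20.51:
  0.0.0.0/0 (default, matches everything) -> 140.109.140.162
  8.0.0.0/6 (8.0.0.0 - 11.255.255.255) -> 140.109.140.26
  11.128.0.0/9 (11.128.0.0 - 11.255.255.255) -> 140.109.140.71
More-specific entries that do NOT match:
  11.153.20.56/30 (11.153.20.56 - 11.153.20.59) does not contain 11.153.20.51
  11.25.16.0/20 (11.25.16.0 - 11.25.31.255) does not contain 11.153.20.51
  11.155.0.0/18 (11.155.0.0 - 11.155.63.255) does not contain 11.153.20.51
  11.153.64.0/18 (11.153.64.0 - 11.153.127.255) does not contain 11.153.20.51
  11.152.0.0/17 (11.152.0.0 - 11.152.127.255) does not contain 11.153.20.51
  11.0.0.0/10 (11.0.0.0 - 11.63.255.255) does not contain 11.153.20.51
Longest matching prefix is /9 -> next hop 140.109.140.71.

140.109.140.71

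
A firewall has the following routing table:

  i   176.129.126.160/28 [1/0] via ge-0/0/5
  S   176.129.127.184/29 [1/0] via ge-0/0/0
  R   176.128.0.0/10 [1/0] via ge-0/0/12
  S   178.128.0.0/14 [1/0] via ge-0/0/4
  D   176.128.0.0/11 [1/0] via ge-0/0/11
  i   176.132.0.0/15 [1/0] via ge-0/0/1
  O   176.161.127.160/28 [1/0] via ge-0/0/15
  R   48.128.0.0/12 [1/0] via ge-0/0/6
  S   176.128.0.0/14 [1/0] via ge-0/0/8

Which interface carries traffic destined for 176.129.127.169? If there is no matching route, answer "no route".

ge-0/0/8

Routes whose prefix contains 176.129.127.169:
  176.128.0.0/10 (176.128.0.0 - 176.191.255.255) -> ge-0/0/12
  176.128.0.0/11 (176.128.0.0 - 176.159.255.255) -> ge-0/0/11
  176.128.0.0/14 (176.128.0.0 - 176.131.255.255) -> ge-0/0/8
More-specific entries that do NOT match:
  176.129.127.184/29 (176.129.127.184 - 176.129.127.191) does not contain 176.129.127.169
  176.129.126.160/28 (176.129.126.160 - 176.129.126.175) does not contain 176.129.127.169
  176.161.127.160/28 (176.161.127.160 - 176.161.127.175) does not contain 176.129.127.169
  176.132.0.0/15 (176.132.0.0 - 176.133.255.255) does not contain 176.129.127.169
Longest matching prefix is /14 -> interface ge-0/0/8.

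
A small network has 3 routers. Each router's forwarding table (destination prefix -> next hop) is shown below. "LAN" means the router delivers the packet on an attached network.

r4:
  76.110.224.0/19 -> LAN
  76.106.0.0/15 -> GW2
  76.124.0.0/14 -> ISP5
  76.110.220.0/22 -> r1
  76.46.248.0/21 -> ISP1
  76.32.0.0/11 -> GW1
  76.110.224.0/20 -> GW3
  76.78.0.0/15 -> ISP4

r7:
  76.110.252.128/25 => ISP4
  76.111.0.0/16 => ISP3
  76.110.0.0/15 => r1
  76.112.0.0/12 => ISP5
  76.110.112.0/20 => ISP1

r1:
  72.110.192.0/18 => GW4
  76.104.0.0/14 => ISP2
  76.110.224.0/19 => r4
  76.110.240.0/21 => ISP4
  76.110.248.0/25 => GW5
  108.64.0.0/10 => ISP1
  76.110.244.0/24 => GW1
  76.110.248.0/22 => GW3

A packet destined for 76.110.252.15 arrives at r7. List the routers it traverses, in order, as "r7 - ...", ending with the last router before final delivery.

r7 - r1 - r4

At r7: longest match for 76.110.252.15 is 76.110.0.0/15 -> r1
At r1: longest match for 76.110.252.15 is 76.110.224.0/19 -> r4
At r4: longest match for 76.110.252.15 is 76.110.224.0/19 -> LAN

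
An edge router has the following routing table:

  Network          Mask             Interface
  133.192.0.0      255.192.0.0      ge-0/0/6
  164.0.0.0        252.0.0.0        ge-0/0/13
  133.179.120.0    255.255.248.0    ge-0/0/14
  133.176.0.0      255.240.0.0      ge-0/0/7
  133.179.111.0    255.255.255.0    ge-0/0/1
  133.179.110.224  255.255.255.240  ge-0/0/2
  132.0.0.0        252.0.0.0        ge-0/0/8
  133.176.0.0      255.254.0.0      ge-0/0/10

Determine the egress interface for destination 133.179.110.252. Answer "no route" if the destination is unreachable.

ge-0/0/7

Routes whose prefix contains 133.179.110.252:
  132.0.0.0/6 (132.0.0.0 - 135.255.255.255) -> ge-0/0/8
  133.176.0.0/12 (133.176.0.0 - 133.191.255.255) -> ge-0/0/7
More-specific entries that do NOT match:
  133.179.110.224/28 (133.179.110.224 - 133.179.110.239) does not contain 133.179.110.252
  133.179.111.0/24 (133.179.111.0 - 133.179.111.255) does not contain 133.179.110.252
  133.179.120.0/21 (133.179.120.0 - 133.179.127.255) does not contain 133.179.110.252
  133.176.0.0/15 (133.176.0.0 - 133.177.255.255) does not contain 133.179.110.252
Longest matching prefix is /12 -> interface ge-0/0/7.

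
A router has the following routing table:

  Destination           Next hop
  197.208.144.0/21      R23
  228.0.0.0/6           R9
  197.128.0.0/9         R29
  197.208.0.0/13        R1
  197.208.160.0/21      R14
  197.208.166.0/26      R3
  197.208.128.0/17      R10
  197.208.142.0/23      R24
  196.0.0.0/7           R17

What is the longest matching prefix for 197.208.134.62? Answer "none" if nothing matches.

Entries matching 197.208.134.62:
  196.0.0.0/7 (196.0.0.0 - 197.255.255.255)
  197.128.0.0/9 (197.128.0.0 - 197.255.255.255)
  197.208.0.0/13 (197.208.0.0 - 197.215.255.255)
  197.208.128.0/17 (197.208.128.0 - 197.208.255.255)
Most specific is 197.208.128.0/17.

197.208.128.0/17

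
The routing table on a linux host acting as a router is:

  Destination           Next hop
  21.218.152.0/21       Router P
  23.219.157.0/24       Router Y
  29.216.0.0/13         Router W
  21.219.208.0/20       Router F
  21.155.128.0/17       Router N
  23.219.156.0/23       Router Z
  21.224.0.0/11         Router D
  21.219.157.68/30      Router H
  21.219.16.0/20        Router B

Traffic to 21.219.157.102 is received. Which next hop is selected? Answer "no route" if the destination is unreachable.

No entry's prefix contains 21.219.157.102; there is no default route.

no route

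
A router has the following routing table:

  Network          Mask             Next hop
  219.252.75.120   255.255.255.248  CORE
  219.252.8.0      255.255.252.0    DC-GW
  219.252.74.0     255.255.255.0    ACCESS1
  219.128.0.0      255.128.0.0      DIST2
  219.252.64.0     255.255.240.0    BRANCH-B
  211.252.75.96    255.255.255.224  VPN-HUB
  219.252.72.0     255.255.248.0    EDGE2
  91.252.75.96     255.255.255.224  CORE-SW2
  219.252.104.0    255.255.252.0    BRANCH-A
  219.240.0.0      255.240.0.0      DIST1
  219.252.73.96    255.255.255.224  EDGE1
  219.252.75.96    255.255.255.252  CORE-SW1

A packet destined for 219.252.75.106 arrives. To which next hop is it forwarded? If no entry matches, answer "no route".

EDGE2

Routes whose prefix contains 219.252.75.106:
  219.128.0.0/9 (219.128.0.0 - 219.255.255.255) -> DIST2
  219.240.0.0/12 (219.240.0.0 - 219.255.255.255) -> DIST1
  219.252.64.0/20 (219.252.64.0 - 219.252.79.255) -> BRANCH-B
  219.252.72.0/21 (219.252.72.0 - 219.252.79.255) -> EDGE2
More-specific entries that do NOT match:
  219.252.75.96/30 (219.252.75.96 - 219.252.75.99) does not contain 219.252.75.106
  219.252.75.120/29 (219.252.75.120 - 219.252.75.127) does not contain 219.252.75.106
  211.252.75.96/27 (211.252.75.96 - 211.252.75.127) does not contain 219.252.75.106
  91.252.75.96/27 (91.252.75.96 - 91.252.75.127) does not contain 219.252.75.106
  219.252.73.96/27 (219.252.73.96 - 219.252.73.127) does not contain 219.252.75.106
  219.252.74.0/24 (219.252.74.0 - 219.252.74.255) does not contain 219.252.75.106
  219.252.8.0/22 (219.252.8.0 - 219.252.11.255) does not contain 219.252.75.106
  219.252.104.0/22 (219.252.104.0 - 219.252.107.255) does not contain 219.252.75.106
Longest matching prefix is /21 -> next hop EDGE2.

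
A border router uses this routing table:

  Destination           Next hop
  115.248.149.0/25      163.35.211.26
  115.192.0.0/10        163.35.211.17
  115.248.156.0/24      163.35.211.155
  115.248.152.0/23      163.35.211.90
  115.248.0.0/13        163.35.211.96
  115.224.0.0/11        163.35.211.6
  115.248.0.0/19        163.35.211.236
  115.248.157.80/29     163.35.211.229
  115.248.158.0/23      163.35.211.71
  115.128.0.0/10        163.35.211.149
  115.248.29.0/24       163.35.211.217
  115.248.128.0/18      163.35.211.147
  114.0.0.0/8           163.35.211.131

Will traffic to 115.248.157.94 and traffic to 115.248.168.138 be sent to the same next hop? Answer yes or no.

yes

115.248.157.94: longest match 115.248.128.0/18 -> 163.35.211.147
115.248.168.138: longest match 115.248.128.0/18 -> 163.35.211.147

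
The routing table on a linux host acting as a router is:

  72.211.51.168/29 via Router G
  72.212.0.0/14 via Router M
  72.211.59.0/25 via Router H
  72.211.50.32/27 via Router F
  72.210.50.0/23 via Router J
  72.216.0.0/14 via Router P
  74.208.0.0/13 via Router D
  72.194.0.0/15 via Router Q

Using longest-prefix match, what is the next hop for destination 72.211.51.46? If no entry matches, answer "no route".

No entry's prefix contains 72.211.51.46; there is no default route.

no route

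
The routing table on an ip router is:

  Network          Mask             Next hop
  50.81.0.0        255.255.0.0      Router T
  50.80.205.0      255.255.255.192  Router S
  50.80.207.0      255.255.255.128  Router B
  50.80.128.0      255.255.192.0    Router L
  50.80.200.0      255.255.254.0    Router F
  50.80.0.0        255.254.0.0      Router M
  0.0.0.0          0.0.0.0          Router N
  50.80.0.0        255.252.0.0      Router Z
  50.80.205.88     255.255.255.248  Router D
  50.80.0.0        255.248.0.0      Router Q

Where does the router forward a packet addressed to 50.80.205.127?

Router M

Routes whose prefix contains 50.80.205.127:
  0.0.0.0/0 (default, matches everything) -> Router N
  50.80.0.0/13 (50.80.0.0 - 50.87.255.255) -> Router Q
  50.80.0.0/14 (50.80.0.0 - 50.83.255.255) -> Router Z
  50.80.0.0/15 (50.80.0.0 - 50.81.255.255) -> Router M
More-specific entries that do NOT match:
  50.80.205.88/29 (50.80.205.88 - 50.80.205.95) does not contain 50.80.205.127
  50.80.205.0/26 (50.80.205.0 - 50.80.205.63) does not contain 50.80.205.127
  50.80.207.0/25 (50.80.207.0 - 50.80.207.127) does not contain 50.80.205.127
  50.80.200.0/23 (50.80.200.0 - 50.80.201.255) does not contain 50.80.205.127
  50.80.128.0/18 (50.80.128.0 - 50.80.191.255) does not contain 50.80.205.127
  50.81.0.0/16 (50.81.0.0 - 50.81.255.255) does not contain 50.80.205.127
Longest matching prefix is /15 -> next hop Router M.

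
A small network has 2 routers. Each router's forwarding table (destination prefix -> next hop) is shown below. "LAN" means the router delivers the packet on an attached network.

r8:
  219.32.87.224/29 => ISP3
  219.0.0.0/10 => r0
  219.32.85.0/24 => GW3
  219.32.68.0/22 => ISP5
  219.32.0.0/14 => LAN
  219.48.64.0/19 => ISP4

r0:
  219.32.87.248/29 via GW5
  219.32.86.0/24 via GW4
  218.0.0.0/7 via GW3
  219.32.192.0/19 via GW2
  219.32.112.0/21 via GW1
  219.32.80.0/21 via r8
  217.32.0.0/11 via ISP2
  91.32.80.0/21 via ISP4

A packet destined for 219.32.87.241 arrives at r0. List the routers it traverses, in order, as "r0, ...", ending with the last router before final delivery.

r0, r8

At r0: longest match for 219.32.87.241 is 219.32.80.0/21 -> r8
At r8: longest match for 219.32.87.241 is 219.32.0.0/14 -> LAN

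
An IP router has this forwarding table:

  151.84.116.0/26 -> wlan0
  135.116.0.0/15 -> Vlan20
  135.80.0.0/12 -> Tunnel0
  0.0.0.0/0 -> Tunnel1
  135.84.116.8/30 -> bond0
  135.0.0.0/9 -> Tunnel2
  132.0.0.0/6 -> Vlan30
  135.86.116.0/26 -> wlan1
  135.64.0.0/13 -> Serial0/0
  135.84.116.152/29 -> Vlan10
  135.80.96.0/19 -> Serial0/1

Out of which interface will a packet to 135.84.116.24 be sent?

Tunnel0

Routes whose prefix contains 135.84.116.24:
  0.0.0.0/0 (default, matches everything) -> Tunnel1
  132.0.0.0/6 (132.0.0.0 - 135.255.255.255) -> Vlan30
  135.0.0.0/9 (135.0.0.0 - 135.127.255.255) -> Tunnel2
  135.80.0.0/12 (135.80.0.0 - 135.95.255.255) -> Tunnel0
More-specific entries that do NOT match:
  135.84.116.8/30 (135.84.116.8 - 135.84.116.11) does not contain 135.84.116.24
  135.84.116.152/29 (135.84.116.152 - 135.84.116.159) does not contain 135.84.116.24
  151.84.116.0/26 (151.84.116.0 - 151.84.116.63) does not contain 135.84.116.24
  135.86.116.0/26 (135.86.116.0 - 135.86.116.63) does not contain 135.84.116.24
  135.80.96.0/19 (135.80.96.0 - 135.80.127.255) does not contain 135.84.116.24
  135.116.0.0/15 (135.116.0.0 - 135.117.255.255) does not contain 135.84.116.24
  135.64.0.0/13 (135.64.0.0 - 135.71.255.255) does not contain 135.84.116.24
Longest matching prefix is /12 -> interface Tunnel0.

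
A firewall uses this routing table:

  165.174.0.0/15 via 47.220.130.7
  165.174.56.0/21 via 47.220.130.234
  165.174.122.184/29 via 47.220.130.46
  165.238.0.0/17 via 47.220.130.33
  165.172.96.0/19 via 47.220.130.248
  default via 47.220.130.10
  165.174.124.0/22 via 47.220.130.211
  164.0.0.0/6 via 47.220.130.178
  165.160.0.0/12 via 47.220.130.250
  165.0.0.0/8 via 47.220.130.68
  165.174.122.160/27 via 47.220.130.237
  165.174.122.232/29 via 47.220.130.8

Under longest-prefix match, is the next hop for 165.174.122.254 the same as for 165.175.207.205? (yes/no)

165.174.122.254: longest match 165.174.0.0/15 -> 47.220.130.7
165.175.207.205: longest match 165.174.0.0/15 -> 47.220.130.7

yes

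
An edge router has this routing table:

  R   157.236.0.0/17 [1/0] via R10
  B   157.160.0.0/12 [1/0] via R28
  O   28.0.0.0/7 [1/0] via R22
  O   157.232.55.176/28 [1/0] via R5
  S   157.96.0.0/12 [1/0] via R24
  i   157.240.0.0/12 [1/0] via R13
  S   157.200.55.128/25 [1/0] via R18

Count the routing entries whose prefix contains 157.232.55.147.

0

No listed prefix contains 157.232.55.147.
Total matching entries: 0.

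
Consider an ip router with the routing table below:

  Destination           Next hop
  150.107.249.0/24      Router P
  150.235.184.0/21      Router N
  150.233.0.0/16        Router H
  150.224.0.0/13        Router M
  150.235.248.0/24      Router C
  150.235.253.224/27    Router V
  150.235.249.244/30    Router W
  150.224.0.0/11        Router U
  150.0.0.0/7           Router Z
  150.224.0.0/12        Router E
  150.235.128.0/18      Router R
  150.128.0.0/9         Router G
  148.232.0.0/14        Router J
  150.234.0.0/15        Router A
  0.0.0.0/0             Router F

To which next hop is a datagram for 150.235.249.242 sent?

Routes whose prefix contains 150.235.249.242:
  0.0.0.0/0 (default, matches everything) -> Router F
  150.0.0.0/7 (150.0.0.0 - 151.255.255.255) -> Router Z
  150.128.0.0/9 (150.128.0.0 - 150.255.255.255) -> Router G
  150.224.0.0/11 (150.224.0.0 - 150.255.255.255) -> Router U
  150.224.0.0/12 (150.224.0.0 - 150.239.255.255) -> Router E
  150.234.0.0/15 (150.234.0.0 - 150.235.255.255) -> Router A
More-specific entries that do NOT match:
  150.235.249.244/30 (150.235.249.244 - 150.235.249.247) does not contain 150.235.249.242
  150.235.253.224/27 (150.235.253.224 - 150.235.253.255) does not contain 150.235.249.242
  150.107.249.0/24 (150.107.249.0 - 150.107.249.255) does not contain 150.235.249.242
  150.235.248.0/24 (150.235.248.0 - 150.235.248.255) does not contain 150.235.249.242
  150.235.184.0/21 (150.235.184.0 - 150.235.191.255) does not contain 150.235.249.242
  150.235.128.0/18 (150.235.128.0 - 150.235.191.255) does not contain 150.235.249.242
  150.233.0.0/16 (150.233.0.0 - 150.233.255.255) does not contain 150.235.249.242
Longest matching prefix is /15 -> next hop Router A.

Router A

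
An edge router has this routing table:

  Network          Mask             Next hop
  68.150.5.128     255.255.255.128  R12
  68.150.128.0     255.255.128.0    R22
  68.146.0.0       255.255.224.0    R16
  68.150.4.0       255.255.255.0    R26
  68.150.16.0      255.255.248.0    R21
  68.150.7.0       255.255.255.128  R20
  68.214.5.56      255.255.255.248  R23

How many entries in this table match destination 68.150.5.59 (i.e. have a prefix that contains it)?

No listed prefix contains 68.150.5.59.
Total matching entries: 0.

0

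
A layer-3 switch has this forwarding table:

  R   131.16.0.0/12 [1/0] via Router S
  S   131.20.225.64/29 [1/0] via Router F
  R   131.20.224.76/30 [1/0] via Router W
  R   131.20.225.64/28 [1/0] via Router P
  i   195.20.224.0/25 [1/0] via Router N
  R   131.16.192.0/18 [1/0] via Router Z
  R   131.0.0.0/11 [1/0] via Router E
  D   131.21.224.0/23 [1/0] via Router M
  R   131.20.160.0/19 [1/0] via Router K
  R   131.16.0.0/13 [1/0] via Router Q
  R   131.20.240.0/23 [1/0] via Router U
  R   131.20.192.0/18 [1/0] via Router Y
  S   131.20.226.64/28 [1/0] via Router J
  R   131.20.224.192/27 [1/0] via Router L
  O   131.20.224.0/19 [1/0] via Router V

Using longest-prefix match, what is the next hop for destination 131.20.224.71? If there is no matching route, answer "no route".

Router V

Routes whose prefix contains 131.20.224.71:
  131.0.0.0/11 (131.0.0.0 - 131.31.255.255) -> Router E
  131.16.0.0/12 (131.16.0.0 - 131.31.255.255) -> Router S
  131.16.0.0/13 (131.16.0.0 - 131.23.255.255) -> Router Q
  131.20.192.0/18 (131.20.192.0 - 131.20.255.255) -> Router Y
  131.20.224.0/19 (131.20.224.0 - 131.20.255.255) -> Router V
More-specific entries that do NOT match:
  131.20.224.76/30 (131.20.224.76 - 131.20.224.79) does not contain 131.20.224.71
  131.20.225.64/29 (131.20.225.64 - 131.20.225.71) does not contain 131.20.224.71
  131.20.225.64/28 (131.20.225.64 - 131.20.225.79) does not contain 131.20.224.71
  131.20.226.64/28 (131.20.226.64 - 131.20.226.79) does not contain 131.20.224.71
  131.20.224.192/27 (131.20.224.192 - 131.20.224.223) does not contain 131.20.224.71
  195.20.224.0/25 (195.20.224.0 - 195.20.224.127) does not contain 131.20.224.71
  131.21.224.0/23 (131.21.224.0 - 131.21.225.255) does not contain 131.20.224.71
  131.20.240.0/23 (131.20.240.0 - 131.20.241.255) does not contain 131.20.224.71
Longest matching prefix is /19 -> next hop Router V.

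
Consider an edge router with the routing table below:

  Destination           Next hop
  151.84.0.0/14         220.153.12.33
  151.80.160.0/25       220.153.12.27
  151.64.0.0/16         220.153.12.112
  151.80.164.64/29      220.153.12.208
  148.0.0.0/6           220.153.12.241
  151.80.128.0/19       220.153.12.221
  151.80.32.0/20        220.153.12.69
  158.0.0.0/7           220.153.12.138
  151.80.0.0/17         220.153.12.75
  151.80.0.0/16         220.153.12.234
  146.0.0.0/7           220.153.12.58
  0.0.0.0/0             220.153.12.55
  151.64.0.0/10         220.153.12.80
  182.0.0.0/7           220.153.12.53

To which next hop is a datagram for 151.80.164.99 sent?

220.153.12.234

Routes whose prefix contains 151.80.164.99:
  0.0.0.0/0 (default, matches everything) -> 220.153.12.55
  148.0.0.0/6 (148.0.0.0 - 151.255.255.255) -> 220.153.12.241
  151.64.0.0/10 (151.64.0.0 - 151.127.255.255) -> 220.153.12.80
  151.80.0.0/16 (151.80.0.0 - 151.80.255.255) -> 220.153.12.234
More-specific entries that do NOT match:
  151.80.164.64/29 (151.80.164.64 - 151.80.164.71) does not contain 151.80.164.99
  151.80.160.0/25 (151.80.160.0 - 151.80.160.127) does not contain 151.80.164.99
  151.80.32.0/20 (151.80.32.0 - 151.80.47.255) does not contain 151.80.164.99
  151.80.128.0/19 (151.80.128.0 - 151.80.159.255) does not contain 151.80.164.99
  151.80.0.0/17 (151.80.0.0 - 151.80.127.255) does not contain 151.80.164.99
Longest matching prefix is /16 -> next hop 220.153.12.234.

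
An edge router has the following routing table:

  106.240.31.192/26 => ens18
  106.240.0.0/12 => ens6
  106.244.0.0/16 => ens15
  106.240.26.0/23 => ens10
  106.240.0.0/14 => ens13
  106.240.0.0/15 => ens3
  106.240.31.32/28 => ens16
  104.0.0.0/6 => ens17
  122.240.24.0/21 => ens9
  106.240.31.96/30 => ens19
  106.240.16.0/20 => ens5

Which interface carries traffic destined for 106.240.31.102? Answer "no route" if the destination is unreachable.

ens5

Routes whose prefix contains 106.240.31.102:
  104.0.0.0/6 (104.0.0.0 - 107.255.255.255) -> ens17
  106.240.0.0/12 (106.240.0.0 - 106.255.255.255) -> ens6
  106.240.0.0/14 (106.240.0.0 - 106.243.255.255) -> ens13
  106.240.0.0/15 (106.240.0.0 - 106.241.255.255) -> ens3
  106.240.16.0/20 (106.240.16.0 - 106.240.31.255) -> ens5
More-specific entries that do NOT match:
  106.240.31.96/30 (106.240.31.96 - 106.240.31.99) does not contain 106.240.31.102
  106.240.31.32/28 (106.240.31.32 - 106.240.31.47) does not contain 106.240.31.102
  106.240.31.192/26 (106.240.31.192 - 106.240.31.255) does not contain 106.240.31.102
  106.240.26.0/23 (106.240.26.0 - 106.240.27.255) does not contain 106.240.31.102
  122.240.24.0/21 (122.240.24.0 - 122.240.31.255) does not contain 106.240.31.102
Longest matching prefix is /20 -> interface ens5.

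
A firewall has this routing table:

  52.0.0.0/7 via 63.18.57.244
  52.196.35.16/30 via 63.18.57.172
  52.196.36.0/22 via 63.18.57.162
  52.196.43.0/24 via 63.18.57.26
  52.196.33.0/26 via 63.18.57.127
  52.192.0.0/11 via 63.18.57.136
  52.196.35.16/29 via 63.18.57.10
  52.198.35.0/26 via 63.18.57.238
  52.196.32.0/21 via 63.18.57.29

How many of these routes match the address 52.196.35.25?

Prefixes containing 52.196.35.25:
  52.0.0.0/7 (52.0.0.0 - 53.255.255.255)
  52.192.0.0/11 (52.192.0.0 - 52.223.255.255)
  52.196.32.0/21 (52.196.32.0 - 52.196.39.255)
Total matching entries: 3.

3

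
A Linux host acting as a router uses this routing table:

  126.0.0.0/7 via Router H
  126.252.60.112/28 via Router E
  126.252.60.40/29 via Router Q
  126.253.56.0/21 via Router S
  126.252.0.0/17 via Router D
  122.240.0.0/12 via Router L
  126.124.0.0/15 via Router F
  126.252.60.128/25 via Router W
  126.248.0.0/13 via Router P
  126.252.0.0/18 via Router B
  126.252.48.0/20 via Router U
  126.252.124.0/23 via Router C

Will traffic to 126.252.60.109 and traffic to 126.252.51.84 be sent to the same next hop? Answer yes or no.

126.252.60.109: longest match 126.252.48.0/20 -> Router U
126.252.51.84: longest match 126.252.48.0/20 -> Router U

yes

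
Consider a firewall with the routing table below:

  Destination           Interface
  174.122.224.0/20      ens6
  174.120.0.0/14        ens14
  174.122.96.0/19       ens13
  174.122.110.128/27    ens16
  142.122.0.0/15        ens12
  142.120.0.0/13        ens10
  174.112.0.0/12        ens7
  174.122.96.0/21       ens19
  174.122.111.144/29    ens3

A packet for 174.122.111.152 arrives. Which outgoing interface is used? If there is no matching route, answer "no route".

ens13

Routes whose prefix contains 174.122.111.152:
  174.112.0.0/12 (174.112.0.0 - 174.127.255.255) -> ens7
  174.120.0.0/14 (174.120.0.0 - 174.123.255.255) -> ens14
  174.122.96.0/19 (174.122.96.0 - 174.122.127.255) -> ens13
More-specific entries that do NOT match:
  174.122.111.144/29 (174.122.111.144 - 174.122.111.151) does not contain 174.122.111.152
  174.122.110.128/27 (174.122.110.128 - 174.122.110.159) does not contain 174.122.111.152
  174.122.96.0/21 (174.122.96.0 - 174.122.103.255) does not contain 174.122.111.152
  174.122.224.0/20 (174.122.224.0 - 174.122.239.255) does not contain 174.122.111.152
Longest matching prefix is /19 -> interface ens13.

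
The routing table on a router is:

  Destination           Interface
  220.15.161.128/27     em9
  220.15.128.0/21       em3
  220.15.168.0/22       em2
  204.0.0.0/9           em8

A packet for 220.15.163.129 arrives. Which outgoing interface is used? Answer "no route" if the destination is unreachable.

no route

No entry's prefix contains 220.15.163.129; there is no default route.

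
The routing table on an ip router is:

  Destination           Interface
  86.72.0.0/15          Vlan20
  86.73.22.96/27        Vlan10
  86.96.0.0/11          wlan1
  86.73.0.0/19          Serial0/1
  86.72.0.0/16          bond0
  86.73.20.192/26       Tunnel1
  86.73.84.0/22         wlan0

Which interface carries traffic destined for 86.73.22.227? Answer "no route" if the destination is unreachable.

Routes whose prefix contains 86.73.22.227:
  86.72.0.0/15 (86.72.0.0 - 86.73.255.255) -> Vlan20
  86.73.0.0/19 (86.73.0.0 - 86.73.31.255) -> Serial0/1
More-specific entries that do NOT match:
  86.73.22.96/27 (86.73.22.96 - 86.73.22.127) does not contain 86.73.22.227
  86.73.20.192/26 (86.73.20.192 - 86.73.20.255) does not contain 86.73.22.227
  86.73.84.0/22 (86.73.84.0 - 86.73.87.255) does not contain 86.73.22.227
Longest matching prefix is /19 -> interface Serial0/1.

Serial0/1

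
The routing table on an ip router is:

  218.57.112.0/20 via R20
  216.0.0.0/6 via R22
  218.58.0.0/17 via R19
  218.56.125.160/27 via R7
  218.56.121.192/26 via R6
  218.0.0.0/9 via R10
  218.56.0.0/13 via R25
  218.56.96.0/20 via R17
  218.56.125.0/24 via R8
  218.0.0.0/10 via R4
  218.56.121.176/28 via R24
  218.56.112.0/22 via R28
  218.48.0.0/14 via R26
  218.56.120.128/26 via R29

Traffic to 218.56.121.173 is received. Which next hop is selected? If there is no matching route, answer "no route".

Routes whose prefix contains 218.56.121.173:
  216.0.0.0/6 (216.0.0.0 - 219.255.255.255) -> R22
  218.0.0.0/9 (218.0.0.0 - 218.127.255.255) -> R10
  218.0.0.0/10 (218.0.0.0 - 218.63.255.255) -> R4
  218.56.0.0/13 (218.56.0.0 - 218.63.255.255) -> R25
More-specific entries that do NOT match:
  218.56.121.176/28 (218.56.121.176 - 218.56.121.191) does not contain 218.56.121.173
  218.56.125.160/27 (218.56.125.160 - 218.56.125.191) does not contain 218.56.121.173
  218.56.121.192/26 (218.56.121.192 - 218.56.121.255) does not contain 218.56.121.173
  218.56.120.128/26 (218.56.120.128 - 218.56.120.191) does not contain 218.56.121.173
  218.56.125.0/24 (218.56.125.0 - 218.56.125.255) does not contain 218.56.121.173
  218.56.112.0/22 (218.56.112.0 - 218.56.115.255) does not contain 218.56.121.173
  218.57.112.0/20 (218.57.112.0 - 218.57.127.255) does not contain 218.56.121.173
  218.56.96.0/20 (218.56.96.0 - 218.56.111.255) does not contain 218.56.121.173
  218.58.0.0/17 (218.58.0.0 - 218.58.127.255) does not contain 218.56.121.173
  218.48.0.0/14 (218.48.0.0 - 218.51.255.255) does not contain 218.56.121.173
Longest matching prefix is /13 -> next hop R25.

R25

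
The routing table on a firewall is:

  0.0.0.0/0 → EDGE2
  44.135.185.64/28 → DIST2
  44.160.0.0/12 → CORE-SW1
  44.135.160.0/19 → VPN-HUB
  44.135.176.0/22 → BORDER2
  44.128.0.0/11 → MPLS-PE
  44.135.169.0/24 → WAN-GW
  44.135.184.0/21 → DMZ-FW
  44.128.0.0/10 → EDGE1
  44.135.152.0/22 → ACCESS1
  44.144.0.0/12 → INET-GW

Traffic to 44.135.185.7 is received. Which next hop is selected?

DMZ-FW

Routes whose prefix contains 44.135.185.7:
  0.0.0.0/0 (default, matches everything) -> EDGE2
  44.128.0.0/10 (44.128.0.0 - 44.191.255.255) -> EDGE1
  44.128.0.0/11 (44.128.0.0 - 44.159.255.255) -> MPLS-PE
  44.135.160.0/19 (44.135.160.0 - 44.135.191.255) -> VPN-HUB
  44.135.184.0/21 (44.135.184.0 - 44.135.191.255) -> DMZ-FW
More-specific entries that do NOT match:
  44.135.185.64/28 (44.135.185.64 - 44.135.185.79) does not contain 44.135.185.7
  44.135.169.0/24 (44.135.169.0 - 44.135.169.255) does not contain 44.135.185.7
  44.135.176.0/22 (44.135.176.0 - 44.135.179.255) does not contain 44.135.185.7
  44.135.152.0/22 (44.135.152.0 - 44.135.155.255) does not contain 44.135.185.7
Longest matching prefix is /21 -> next hop DMZ-FW.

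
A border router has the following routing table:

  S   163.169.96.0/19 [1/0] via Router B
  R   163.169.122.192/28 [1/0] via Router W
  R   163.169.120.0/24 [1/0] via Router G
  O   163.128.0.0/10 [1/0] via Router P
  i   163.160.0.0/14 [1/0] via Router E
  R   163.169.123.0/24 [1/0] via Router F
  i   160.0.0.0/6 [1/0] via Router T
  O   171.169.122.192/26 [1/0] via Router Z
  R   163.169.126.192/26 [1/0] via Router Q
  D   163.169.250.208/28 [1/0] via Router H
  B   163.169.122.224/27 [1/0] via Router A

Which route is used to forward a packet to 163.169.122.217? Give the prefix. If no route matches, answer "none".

Entries matching 163.169.122.217:
  160.0.0.0/6 (160.0.0.0 - 163.255.255.255)
  163.128.0.0/10 (163.128.0.0 - 163.191.255.255)
  163.169.96.0/19 (163.169.96.0 - 163.169.127.255)
Most specific is 163.169.96.0/19.

163.169.96.0/19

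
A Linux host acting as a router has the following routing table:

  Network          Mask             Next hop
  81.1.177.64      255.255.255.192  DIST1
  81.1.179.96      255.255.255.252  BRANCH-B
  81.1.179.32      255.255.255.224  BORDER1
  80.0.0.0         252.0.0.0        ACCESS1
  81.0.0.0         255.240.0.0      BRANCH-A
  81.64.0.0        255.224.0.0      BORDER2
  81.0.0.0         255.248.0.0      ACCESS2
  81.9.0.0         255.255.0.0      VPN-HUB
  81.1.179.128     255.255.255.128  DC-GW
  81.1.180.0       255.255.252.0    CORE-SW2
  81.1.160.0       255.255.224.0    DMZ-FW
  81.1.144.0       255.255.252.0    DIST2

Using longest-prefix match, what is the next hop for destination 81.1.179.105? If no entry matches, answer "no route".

Routes whose prefix contains 81.1.179.105:
  80.0.0.0/6 (80.0.0.0 - 83.255.255.255) -> ACCESS1
  81.0.0.0/12 (81.0.0.0 - 81.15.255.255) -> BRANCH-A
  81.0.0.0/13 (81.0.0.0 - 81.7.255.255) -> ACCESS2
  81.1.160.0/19 (81.1.160.0 - 81.1.191.255) -> DMZ-FW
More-specific entries that do NOT match:
  81.1.179.96/30 (81.1.179.96 - 81.1.179.99) does not contain 81.1.179.105
  81.1.179.32/27 (81.1.179.32 - 81.1.179.63) does not contain 81.1.179.105
  81.1.177.64/26 (81.1.177.64 - 81.1.177.127) does not contain 81.1.179.105
  81.1.179.128/25 (81.1.179.128 - 81.1.179.255) does not contain 81.1.179.105
  81.1.180.0/22 (81.1.180.0 - 81.1.183.255) does not contain 81.1.179.105
  81.1.144.0/22 (81.1.144.0 - 81.1.147.255) does not contain 81.1.179.105
Longest matching prefix is /19 -> next hop DMZ-FW.

DMZ-FW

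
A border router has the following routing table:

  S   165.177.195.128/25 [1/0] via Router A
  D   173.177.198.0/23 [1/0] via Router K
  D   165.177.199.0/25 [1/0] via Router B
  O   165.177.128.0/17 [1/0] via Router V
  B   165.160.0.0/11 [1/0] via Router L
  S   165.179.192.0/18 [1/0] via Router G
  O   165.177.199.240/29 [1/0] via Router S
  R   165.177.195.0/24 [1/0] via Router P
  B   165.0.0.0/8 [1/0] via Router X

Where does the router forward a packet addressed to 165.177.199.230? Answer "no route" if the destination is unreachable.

Router V

Routes whose prefix contains 165.177.199.230:
  165.0.0.0/8 (165.0.0.0 - 165.255.255.255) -> Router X
  165.160.0.0/11 (165.160.0.0 - 165.191.255.255) -> Router L
  165.177.128.0/17 (165.177.128.0 - 165.177.255.255) -> Router V
More-specific entries that do NOT match:
  165.177.199.240/29 (165.177.199.240 - 165.177.199.247) does not contain 165.177.199.230
  165.177.195.128/25 (165.177.195.128 - 165.177.195.255) does not contain 165.177.199.230
  165.177.199.0/25 (165.177.199.0 - 165.177.199.127) does not contain 165.177.199.230
  165.177.195.0/24 (165.177.195.0 - 165.177.195.255) does not contain 165.177.199.230
  173.177.198.0/23 (173.177.198.0 - 173.177.199.255) does not contain 165.177.199.230
  165.179.192.0/18 (165.179.192.0 - 165.179.255.255) does not contain 165.177.199.230
Longest matching prefix is /17 -> next hop Router V.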